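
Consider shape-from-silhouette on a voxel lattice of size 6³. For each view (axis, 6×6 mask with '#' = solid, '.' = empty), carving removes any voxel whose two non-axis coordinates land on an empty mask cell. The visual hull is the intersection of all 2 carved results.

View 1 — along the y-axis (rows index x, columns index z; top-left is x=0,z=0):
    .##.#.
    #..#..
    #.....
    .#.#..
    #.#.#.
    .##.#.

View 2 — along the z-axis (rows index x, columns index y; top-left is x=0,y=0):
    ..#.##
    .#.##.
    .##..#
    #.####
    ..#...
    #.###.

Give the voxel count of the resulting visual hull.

|visual hull| = 43

initial block: 6^3 = 216
carve view 1 (along y, XZ-mask fill 14/36): 84 voxels remain
carve view 2 (along z, XY-mask fill 19/36): 43 voxels remain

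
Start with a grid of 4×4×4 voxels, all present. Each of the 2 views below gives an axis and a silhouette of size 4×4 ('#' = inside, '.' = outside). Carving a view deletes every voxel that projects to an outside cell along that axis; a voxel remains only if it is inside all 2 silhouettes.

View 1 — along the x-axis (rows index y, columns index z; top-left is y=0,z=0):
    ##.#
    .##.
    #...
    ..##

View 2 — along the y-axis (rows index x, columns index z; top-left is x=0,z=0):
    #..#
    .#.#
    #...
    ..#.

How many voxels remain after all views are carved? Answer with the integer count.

before carving: 64 voxels (4×4×4)
  1. axis=0 (YZ plane), |mask|=8  ⇒  voxels=32
  2. axis=1 (XZ plane), |mask|=6  ⇒  voxels=12

voxel count = 12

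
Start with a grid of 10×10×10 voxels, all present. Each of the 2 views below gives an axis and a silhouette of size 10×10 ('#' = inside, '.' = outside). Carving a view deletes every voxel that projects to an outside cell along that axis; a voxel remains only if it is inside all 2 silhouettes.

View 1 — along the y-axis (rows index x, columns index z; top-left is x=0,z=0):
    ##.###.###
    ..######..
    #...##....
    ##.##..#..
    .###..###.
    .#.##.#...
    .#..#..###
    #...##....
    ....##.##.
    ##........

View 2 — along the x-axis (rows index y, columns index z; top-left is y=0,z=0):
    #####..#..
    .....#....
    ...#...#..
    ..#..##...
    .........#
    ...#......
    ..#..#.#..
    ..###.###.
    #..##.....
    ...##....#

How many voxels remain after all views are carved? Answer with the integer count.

initial block: 10^3 = 1000
step 1: project along y, AND mask (46/100) → |grid| = 460
step 2: project along x, AND mask (29/100) → |grid| = 139

voxel count = 139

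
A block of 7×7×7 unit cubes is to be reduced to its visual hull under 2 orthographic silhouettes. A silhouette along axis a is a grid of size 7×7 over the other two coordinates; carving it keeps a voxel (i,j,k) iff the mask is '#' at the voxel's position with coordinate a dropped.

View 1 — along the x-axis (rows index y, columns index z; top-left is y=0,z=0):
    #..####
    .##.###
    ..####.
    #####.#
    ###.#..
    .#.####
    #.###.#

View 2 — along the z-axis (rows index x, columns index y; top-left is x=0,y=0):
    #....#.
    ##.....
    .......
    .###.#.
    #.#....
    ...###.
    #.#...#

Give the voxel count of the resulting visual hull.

|visual hull| = 78

full grid |V| = 343
V1 x: intersect with YZ mask (34 set) -- 238 left
V2 z: intersect with XY mask (16 set) -- 78 left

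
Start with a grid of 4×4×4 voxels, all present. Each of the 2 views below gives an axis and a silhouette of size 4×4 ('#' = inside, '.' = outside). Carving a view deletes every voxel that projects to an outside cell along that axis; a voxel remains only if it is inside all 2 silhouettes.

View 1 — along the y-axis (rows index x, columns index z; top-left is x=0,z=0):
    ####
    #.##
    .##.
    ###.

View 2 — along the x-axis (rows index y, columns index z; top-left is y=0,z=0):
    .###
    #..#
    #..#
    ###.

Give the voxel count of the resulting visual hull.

start: 4×4×4 = 64 voxels
V1 y: intersect with XZ mask (12 set) -- 48 left
V2 x: intersect with YZ mask (10 set) -- 29 left

|visual hull| = 29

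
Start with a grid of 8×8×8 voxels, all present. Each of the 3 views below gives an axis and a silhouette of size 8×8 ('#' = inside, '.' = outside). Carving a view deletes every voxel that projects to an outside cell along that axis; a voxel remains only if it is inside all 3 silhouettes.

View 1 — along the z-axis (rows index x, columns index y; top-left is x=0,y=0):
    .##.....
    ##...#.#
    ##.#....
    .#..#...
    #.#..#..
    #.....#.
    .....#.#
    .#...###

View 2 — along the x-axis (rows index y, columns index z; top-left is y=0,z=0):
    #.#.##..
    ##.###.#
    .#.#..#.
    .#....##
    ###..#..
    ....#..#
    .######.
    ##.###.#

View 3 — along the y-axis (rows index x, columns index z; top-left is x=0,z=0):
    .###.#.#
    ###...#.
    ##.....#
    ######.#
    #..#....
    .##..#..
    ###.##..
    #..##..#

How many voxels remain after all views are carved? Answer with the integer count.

initial block: 8^3 = 512
step 1: project along z, AND mask (22/64) → |grid| = 176
step 2: project along x, AND mask (34/64) → |grid| = 97
step 3: project along y, AND mask (33/64) → |grid| = 52

remaining voxels: 52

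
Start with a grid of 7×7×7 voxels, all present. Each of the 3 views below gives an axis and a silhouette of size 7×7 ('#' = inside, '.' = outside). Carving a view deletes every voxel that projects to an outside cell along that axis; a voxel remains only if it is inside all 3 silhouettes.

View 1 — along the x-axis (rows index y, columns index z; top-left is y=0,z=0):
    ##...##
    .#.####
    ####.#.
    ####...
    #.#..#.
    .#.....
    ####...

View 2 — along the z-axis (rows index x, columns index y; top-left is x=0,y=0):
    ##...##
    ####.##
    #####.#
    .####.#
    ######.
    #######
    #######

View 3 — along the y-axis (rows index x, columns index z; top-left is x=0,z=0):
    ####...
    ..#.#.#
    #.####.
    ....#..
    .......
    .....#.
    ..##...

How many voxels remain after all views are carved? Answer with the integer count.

initial block: 7^3 = 343
  1. axis=0 (YZ plane), |mask|=26  ⇒  voxels=182
  2. axis=2 (XY plane), |mask|=41  ⇒  voxels=157
  3. axis=1 (XZ plane), |mask|=16  ⇒  voxels=46

remaining voxels: 46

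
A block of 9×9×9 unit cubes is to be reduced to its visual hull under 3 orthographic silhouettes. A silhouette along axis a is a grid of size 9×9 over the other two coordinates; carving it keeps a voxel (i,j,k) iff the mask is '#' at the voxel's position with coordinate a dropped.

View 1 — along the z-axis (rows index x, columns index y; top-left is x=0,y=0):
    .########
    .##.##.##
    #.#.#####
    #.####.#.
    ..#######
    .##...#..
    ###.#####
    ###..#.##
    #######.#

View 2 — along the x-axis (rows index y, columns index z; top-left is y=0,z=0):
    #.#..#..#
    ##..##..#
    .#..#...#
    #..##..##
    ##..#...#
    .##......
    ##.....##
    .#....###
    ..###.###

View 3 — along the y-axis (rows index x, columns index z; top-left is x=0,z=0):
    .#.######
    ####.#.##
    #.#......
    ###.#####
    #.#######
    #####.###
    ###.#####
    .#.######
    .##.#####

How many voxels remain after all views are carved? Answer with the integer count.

full grid |V| = 729
[1] z-view keeps 59 columns → grid now 531
[2] x-view keeps 37 columns → grid now 235
[3] y-view keeps 62 columns → grid now 182

voxel count = 182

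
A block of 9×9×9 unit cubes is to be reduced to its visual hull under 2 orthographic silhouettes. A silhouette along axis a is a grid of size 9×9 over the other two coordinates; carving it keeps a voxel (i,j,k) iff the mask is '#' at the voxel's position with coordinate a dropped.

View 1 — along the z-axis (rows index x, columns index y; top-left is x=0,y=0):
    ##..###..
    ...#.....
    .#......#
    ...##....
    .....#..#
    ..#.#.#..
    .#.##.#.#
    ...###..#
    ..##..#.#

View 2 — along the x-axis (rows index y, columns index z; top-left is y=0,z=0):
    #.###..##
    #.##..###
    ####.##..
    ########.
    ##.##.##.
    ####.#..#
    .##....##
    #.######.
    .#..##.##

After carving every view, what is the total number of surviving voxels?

full grid |V| = 729
V1 z: intersect with XY mask (28 set) -- 252 left
V2 x: intersect with YZ mask (54 set) -- 165 left

|visual hull| = 165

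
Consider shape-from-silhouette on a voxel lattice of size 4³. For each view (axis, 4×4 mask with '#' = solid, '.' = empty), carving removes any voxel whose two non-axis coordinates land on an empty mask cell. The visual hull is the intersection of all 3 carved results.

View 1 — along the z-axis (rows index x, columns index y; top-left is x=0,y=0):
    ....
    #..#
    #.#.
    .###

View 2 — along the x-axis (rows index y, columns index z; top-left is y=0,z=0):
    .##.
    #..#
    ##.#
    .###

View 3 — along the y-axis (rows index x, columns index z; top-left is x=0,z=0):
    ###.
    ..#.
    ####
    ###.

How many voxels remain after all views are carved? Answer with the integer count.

before carving: 64 voxels (4×4×4)
  1. axis=2 (XY plane), |mask|=7  ⇒  voxels=28
  2. axis=0 (YZ plane), |mask|=10  ⇒  voxels=18
  3. axis=1 (XZ plane), |mask|=11  ⇒  voxels=12

|visual hull| = 12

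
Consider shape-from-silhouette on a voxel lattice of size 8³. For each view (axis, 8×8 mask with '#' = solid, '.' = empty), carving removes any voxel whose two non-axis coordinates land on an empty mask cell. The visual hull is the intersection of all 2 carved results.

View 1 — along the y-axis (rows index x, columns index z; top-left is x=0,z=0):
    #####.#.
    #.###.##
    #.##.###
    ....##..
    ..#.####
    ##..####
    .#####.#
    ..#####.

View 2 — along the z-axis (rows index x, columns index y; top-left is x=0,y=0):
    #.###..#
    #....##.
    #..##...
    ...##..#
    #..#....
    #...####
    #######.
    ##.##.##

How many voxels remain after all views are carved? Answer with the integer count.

|visual hull| = 184

initial block: 8^3 = 512
  1. axis=1 (XZ plane), |mask|=42  ⇒  voxels=336
  2. axis=2 (XY plane), |mask|=34  ⇒  voxels=184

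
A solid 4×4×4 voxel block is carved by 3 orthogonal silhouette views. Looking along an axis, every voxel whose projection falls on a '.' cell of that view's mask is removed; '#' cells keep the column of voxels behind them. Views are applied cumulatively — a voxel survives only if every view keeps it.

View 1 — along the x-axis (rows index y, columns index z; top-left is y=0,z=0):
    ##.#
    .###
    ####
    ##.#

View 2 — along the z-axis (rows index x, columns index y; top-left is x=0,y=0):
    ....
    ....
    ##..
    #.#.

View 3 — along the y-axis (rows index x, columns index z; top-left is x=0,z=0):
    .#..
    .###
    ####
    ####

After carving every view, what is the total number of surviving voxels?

remaining voxels: 13

start: 4×4×4 = 64 voxels
after view 1 [x-axis, 13 of 16 cells solid] → remaining = 52
after view 2 [z-axis, 4 of 16 cells solid] → remaining = 13
after view 3 [y-axis, 12 of 16 cells solid] → remaining = 13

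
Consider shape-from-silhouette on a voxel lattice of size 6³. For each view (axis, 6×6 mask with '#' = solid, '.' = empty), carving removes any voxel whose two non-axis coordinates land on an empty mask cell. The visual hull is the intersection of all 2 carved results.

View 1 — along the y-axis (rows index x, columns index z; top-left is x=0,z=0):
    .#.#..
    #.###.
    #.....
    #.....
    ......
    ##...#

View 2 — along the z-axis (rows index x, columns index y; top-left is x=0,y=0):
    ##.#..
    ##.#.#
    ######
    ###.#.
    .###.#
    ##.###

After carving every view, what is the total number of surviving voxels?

voxel count = 47

initial block: 6^3 = 216
after view 1 [y-axis, 11 of 36 cells solid] → remaining = 66
after view 2 [z-axis, 26 of 36 cells solid] → remaining = 47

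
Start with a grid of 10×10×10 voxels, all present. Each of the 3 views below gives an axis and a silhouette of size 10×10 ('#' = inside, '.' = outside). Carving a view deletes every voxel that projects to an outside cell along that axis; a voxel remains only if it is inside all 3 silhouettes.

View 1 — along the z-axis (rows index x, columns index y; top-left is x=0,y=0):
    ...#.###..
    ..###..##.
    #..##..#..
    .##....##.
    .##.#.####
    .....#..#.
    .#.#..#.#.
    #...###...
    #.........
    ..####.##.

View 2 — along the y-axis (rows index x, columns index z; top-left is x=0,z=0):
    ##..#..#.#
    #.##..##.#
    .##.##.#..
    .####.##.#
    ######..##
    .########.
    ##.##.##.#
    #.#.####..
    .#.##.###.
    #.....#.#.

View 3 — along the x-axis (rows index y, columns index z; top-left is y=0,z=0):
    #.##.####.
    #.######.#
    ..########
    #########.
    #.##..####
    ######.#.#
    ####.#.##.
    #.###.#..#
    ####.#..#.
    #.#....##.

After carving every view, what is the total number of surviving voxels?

|visual hull| = 173

full grid |V| = 1000
carve view 1 (along z, XY-mask fill 41/100): 410 voxels remain
carve view 2 (along y, XZ-mask fill 61/100): 246 voxels remain
carve view 3 (along x, YZ-mask fill 70/100): 173 voxels remain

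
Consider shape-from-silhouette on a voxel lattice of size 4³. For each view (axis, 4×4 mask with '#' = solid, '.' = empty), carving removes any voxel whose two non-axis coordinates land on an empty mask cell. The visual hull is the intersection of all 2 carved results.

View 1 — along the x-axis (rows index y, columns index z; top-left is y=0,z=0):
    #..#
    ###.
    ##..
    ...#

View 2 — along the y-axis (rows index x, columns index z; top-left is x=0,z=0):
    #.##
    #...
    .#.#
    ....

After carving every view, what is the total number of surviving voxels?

remaining voxels: 13

full grid |V| = 64
V1 x: intersect with YZ mask (8 set) -- 32 left
V2 y: intersect with XZ mask (6 set) -- 13 left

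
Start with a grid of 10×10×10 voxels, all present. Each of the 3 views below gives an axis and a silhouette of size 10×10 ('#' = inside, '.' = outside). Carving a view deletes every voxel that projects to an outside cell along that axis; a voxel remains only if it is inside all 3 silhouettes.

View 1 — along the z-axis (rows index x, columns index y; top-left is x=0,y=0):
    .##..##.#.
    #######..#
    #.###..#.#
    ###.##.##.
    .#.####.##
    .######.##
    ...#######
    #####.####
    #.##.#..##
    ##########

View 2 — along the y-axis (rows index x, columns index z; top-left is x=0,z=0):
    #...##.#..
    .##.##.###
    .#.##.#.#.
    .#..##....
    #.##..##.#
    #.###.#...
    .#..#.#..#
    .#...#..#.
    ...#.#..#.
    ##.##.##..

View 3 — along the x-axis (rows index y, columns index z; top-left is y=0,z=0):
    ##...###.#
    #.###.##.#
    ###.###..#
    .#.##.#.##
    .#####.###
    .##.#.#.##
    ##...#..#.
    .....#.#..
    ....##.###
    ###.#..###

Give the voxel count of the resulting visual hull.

remaining voxels: 202

start: 10×10×10 = 1000 voxels
after view 1 [z-axis, 73 of 100 cells solid] → remaining = 730
after view 2 [y-axis, 46 of 100 cells solid] → remaining = 342
after view 3 [x-axis, 58 of 100 cells solid] → remaining = 202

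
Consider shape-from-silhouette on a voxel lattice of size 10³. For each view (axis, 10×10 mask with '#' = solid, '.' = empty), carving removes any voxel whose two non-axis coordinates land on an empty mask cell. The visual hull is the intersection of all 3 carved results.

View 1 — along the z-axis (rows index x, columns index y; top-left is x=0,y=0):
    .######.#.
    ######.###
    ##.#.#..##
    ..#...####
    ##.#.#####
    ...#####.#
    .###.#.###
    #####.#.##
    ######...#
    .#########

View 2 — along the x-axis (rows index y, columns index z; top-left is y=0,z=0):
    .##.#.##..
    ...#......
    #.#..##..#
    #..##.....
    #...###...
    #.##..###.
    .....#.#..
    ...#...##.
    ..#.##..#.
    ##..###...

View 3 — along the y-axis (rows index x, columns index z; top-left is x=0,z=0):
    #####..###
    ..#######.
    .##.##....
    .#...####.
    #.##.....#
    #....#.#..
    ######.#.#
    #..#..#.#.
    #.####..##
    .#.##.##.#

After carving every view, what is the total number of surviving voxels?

start: 10×10×10 = 1000 voxels
[1] z-view keeps 72 columns → grid now 720
[2] x-view keeps 38 columns → grid now 274
[3] y-view keeps 56 columns → grid now 157

remaining voxels: 157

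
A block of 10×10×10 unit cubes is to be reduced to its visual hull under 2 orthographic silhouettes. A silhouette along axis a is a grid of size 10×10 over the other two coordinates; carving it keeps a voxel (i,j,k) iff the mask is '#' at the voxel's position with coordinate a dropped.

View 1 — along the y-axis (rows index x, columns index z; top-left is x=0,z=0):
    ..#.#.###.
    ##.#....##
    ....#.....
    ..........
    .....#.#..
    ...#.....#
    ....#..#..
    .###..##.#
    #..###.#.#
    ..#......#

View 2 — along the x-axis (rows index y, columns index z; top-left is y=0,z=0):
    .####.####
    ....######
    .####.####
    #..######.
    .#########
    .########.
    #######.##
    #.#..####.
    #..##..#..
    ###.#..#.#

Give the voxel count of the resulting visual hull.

full grid |V| = 1000
[1] y-view keeps 31 columns → grid now 310
[2] x-view keeps 71 columns → grid now 226

voxel count = 226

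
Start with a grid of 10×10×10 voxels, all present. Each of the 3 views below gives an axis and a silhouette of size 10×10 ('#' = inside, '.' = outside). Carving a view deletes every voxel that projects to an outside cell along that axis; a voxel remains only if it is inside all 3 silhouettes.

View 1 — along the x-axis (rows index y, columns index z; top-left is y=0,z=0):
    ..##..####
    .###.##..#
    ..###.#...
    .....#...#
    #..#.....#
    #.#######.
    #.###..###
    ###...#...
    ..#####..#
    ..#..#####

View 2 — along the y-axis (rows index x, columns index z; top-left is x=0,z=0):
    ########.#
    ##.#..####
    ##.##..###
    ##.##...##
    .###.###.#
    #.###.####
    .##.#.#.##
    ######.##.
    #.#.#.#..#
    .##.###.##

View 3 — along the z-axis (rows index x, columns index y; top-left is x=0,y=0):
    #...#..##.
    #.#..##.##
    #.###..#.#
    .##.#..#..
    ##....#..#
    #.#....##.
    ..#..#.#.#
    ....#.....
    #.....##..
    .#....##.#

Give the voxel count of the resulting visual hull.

148 voxels

initial block: 10^3 = 1000
V1 x: intersect with YZ mask (52 set) -- 520 left
V2 y: intersect with XZ mask (70 set) -- 365 left
V3 z: intersect with XY mask (40 set) -- 148 left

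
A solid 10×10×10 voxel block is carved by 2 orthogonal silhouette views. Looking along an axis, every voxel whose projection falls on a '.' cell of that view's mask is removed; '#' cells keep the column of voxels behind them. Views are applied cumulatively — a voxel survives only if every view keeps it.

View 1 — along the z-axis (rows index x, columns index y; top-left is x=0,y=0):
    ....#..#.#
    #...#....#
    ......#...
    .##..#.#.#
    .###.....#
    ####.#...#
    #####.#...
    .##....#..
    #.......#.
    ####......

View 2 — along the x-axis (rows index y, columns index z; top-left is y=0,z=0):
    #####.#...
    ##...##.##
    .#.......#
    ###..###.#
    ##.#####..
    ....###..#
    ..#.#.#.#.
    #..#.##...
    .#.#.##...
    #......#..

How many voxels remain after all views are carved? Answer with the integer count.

|visual hull| = 169

full grid |V| = 1000
after view 1 [z-axis, 37 of 100 cells solid] → remaining = 370
after view 2 [x-axis, 46 of 100 cells solid] → remaining = 169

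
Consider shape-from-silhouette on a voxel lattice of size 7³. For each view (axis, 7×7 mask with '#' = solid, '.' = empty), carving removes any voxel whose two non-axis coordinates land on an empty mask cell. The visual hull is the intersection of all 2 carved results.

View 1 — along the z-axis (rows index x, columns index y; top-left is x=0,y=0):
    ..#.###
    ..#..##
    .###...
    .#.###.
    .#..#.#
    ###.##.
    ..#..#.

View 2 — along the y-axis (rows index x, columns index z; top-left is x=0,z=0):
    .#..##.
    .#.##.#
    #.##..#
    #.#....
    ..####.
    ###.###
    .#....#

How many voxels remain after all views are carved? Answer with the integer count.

before carving: 343 voxels (7×7×7)
carve view 1 (along z, XY-mask fill 24/49): 168 voxels remain
carve view 2 (along y, XZ-mask fill 25/49): 90 voxels remain

remaining voxels: 90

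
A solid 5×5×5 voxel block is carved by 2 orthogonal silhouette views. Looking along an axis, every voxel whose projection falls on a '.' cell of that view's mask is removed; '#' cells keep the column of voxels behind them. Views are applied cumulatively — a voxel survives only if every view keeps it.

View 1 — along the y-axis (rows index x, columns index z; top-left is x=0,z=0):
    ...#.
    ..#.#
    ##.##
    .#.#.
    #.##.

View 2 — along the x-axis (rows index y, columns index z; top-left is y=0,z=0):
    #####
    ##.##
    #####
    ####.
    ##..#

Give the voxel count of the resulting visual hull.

start: 5×5×5 = 125 voxels
V1 y: intersect with XZ mask (12 set) -- 60 left
V2 x: intersect with YZ mask (21 set) -- 50 left

voxel count = 50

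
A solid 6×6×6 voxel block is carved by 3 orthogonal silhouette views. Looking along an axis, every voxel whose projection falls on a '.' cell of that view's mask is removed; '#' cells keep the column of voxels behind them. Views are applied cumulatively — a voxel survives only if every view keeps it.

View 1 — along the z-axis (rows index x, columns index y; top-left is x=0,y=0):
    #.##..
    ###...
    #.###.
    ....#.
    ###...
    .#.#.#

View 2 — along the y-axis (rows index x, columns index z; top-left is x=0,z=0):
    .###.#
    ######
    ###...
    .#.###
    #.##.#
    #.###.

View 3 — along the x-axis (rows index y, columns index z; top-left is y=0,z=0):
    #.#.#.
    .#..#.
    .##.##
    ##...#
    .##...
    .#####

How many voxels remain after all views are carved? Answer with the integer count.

initial block: 6^3 = 216
step 1: project along z, AND mask (17/36) → |grid| = 102
step 2: project along y, AND mask (25/36) → |grid| = 70
step 3: project along x, AND mask (19/36) → |grid| = 33

voxel count = 33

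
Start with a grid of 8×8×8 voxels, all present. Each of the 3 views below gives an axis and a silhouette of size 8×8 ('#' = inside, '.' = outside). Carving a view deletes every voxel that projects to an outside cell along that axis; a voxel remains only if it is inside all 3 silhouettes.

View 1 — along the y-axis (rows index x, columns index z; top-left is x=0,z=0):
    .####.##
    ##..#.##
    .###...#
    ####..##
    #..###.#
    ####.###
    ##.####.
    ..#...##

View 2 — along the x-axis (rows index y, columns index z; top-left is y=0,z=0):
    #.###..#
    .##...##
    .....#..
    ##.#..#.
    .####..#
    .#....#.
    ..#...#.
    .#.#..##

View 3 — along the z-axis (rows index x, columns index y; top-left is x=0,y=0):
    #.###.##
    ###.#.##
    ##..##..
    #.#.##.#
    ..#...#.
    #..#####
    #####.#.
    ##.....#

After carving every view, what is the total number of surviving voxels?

voxel count = 98

before carving: 512 voxels (8×8×8)
carve view 1 (along y, XZ-mask fill 42/64): 336 voxels remain
carve view 2 (along x, YZ-mask fill 27/64): 153 voxels remain
carve view 3 (along z, XY-mask fill 38/64): 98 voxels remain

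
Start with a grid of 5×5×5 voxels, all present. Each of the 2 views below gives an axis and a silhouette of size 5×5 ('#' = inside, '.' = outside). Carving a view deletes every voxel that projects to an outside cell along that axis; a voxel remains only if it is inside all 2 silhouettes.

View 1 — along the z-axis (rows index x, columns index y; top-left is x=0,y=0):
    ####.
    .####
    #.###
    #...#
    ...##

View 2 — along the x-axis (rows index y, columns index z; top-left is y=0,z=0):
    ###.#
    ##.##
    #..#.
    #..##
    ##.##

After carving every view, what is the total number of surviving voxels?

voxel count = 54

initial block: 5^3 = 125
after view 1 [z-axis, 16 of 25 cells solid] → remaining = 80
after view 2 [x-axis, 17 of 25 cells solid] → remaining = 54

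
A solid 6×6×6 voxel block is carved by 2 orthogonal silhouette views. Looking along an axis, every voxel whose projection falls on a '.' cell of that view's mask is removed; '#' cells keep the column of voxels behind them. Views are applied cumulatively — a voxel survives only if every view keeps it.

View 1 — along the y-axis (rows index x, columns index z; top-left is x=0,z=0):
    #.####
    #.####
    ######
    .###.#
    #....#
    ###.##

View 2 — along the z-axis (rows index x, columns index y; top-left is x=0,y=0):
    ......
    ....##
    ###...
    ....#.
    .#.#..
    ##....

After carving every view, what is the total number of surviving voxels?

initial block: 6^3 = 216
carve view 1 (along y, XZ-mask fill 27/36): 162 voxels remain
carve view 2 (along z, XY-mask fill 10/36): 46 voxels remain

remaining voxels: 46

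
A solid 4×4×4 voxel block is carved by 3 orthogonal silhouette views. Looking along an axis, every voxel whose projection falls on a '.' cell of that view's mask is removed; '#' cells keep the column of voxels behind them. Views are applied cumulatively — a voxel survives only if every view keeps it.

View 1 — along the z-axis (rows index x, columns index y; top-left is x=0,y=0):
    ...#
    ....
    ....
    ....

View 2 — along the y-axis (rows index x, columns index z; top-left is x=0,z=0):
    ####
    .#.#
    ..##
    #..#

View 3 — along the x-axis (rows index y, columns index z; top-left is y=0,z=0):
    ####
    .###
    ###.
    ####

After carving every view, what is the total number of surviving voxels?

full grid |V| = 64
step 1: project along z, AND mask (1/16) → |grid| = 4
step 2: project along y, AND mask (10/16) → |grid| = 4
step 3: project along x, AND mask (14/16) → |grid| = 4

|visual hull| = 4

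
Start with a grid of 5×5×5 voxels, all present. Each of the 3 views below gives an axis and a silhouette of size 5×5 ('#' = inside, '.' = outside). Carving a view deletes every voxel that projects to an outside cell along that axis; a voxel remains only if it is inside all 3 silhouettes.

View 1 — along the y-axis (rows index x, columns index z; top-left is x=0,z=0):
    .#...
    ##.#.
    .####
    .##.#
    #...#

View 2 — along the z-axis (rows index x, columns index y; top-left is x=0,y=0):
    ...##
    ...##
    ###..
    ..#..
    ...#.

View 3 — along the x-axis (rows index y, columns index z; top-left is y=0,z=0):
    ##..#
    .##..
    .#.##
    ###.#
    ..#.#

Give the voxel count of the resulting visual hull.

start: 5×5×5 = 125 voxels
after view 1 [y-axis, 13 of 25 cells solid] → remaining = 65
after view 2 [z-axis, 9 of 25 cells solid] → remaining = 25
after view 3 [x-axis, 14 of 25 cells solid] → remaining = 14

voxel count = 14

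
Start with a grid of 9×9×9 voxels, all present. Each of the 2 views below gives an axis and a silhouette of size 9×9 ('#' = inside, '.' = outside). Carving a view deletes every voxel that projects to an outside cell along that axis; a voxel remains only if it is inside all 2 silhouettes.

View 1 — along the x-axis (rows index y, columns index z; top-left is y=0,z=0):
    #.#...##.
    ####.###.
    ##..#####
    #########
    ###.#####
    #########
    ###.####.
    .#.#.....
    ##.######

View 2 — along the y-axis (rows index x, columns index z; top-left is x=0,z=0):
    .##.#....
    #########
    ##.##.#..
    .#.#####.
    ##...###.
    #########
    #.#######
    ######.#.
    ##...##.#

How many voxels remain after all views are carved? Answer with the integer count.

voxel count = 395

before carving: 729 voxels (9×9×9)
step 1: project along x, AND mask (61/81) → |grid| = 549
step 2: project along y, AND mask (57/81) → |grid| = 395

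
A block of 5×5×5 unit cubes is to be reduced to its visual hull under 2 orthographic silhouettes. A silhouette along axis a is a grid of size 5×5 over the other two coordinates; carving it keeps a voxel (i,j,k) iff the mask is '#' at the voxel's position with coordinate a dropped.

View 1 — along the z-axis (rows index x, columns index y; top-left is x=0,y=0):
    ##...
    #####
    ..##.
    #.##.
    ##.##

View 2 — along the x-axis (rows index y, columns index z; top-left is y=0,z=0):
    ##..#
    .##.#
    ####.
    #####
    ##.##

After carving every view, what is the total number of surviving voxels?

voxel count = 61

before carving: 125 voxels (5×5×5)
carve view 1 (along z, XY-mask fill 16/25): 80 voxels remain
carve view 2 (along x, YZ-mask fill 19/25): 61 voxels remain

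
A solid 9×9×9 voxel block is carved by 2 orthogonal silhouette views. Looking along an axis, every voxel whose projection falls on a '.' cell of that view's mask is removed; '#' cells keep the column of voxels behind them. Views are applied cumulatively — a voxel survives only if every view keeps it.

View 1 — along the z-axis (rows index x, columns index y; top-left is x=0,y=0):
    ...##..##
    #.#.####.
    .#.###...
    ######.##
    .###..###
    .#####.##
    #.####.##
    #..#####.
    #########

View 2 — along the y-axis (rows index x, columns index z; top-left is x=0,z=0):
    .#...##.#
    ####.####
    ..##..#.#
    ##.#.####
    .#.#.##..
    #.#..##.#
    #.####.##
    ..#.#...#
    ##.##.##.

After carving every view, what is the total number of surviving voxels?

voxel count = 316

full grid |V| = 729
carve view 1 (along z, XY-mask fill 57/81): 513 voxels remain
carve view 2 (along y, XZ-mask fill 48/81): 316 voxels remain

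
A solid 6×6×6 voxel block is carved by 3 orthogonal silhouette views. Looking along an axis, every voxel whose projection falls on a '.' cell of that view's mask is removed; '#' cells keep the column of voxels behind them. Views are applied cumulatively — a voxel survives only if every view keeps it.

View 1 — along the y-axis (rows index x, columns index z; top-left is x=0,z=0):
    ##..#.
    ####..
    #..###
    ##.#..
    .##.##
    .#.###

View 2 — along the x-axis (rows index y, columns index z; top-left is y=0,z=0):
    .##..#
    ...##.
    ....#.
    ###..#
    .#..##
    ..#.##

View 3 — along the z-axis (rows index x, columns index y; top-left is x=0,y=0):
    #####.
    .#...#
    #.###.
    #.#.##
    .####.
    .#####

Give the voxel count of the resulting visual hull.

initial block: 6^3 = 216
carve view 1 (along y, XZ-mask fill 22/36): 132 voxels remain
carve view 2 (along x, YZ-mask fill 16/36): 57 voxels remain
carve view 3 (along z, XY-mask fill 24/36): 35 voxels remain

35 voxels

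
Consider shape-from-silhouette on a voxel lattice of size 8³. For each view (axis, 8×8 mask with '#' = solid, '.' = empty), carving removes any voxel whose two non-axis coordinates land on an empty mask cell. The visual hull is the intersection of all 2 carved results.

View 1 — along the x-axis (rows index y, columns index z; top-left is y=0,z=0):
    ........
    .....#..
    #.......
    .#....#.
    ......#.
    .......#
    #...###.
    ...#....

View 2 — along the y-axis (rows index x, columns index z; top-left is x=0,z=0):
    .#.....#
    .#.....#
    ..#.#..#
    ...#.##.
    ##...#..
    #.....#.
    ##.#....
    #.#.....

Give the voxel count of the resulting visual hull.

28 voxels

full grid |V| = 512
  1. axis=0 (YZ plane), |mask|=11  ⇒  voxels=88
  2. axis=1 (XZ plane), |mask|=20  ⇒  voxels=28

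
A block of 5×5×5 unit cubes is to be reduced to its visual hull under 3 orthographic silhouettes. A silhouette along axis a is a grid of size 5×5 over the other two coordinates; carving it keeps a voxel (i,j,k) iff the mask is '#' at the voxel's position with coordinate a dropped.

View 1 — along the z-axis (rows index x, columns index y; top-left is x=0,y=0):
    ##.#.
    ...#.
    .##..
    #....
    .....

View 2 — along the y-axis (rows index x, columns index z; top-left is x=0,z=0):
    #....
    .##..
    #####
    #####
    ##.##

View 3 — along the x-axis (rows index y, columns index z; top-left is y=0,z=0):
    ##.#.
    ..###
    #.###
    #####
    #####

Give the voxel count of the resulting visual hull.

start: 5×5×5 = 125 voxels
[1] z-view keeps 7 columns → grid now 35
[2] y-view keeps 17 columns → grid now 20
[3] x-view keeps 20 columns → grid now 14

|visual hull| = 14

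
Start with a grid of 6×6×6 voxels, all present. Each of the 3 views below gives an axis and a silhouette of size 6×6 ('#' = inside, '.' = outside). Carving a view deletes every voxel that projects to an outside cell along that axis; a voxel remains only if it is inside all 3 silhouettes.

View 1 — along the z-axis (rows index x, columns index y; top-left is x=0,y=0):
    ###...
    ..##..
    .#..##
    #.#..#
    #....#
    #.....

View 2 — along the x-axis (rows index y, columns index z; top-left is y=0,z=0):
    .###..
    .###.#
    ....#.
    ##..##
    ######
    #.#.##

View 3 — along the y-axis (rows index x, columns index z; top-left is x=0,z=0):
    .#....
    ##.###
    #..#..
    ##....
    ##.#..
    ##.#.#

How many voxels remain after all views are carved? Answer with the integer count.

start: 6×6×6 = 216 voxels
[1] z-view keeps 14 columns → grid now 84
[2] x-view keeps 22 columns → grid now 45
[3] y-view keeps 17 columns → grid now 18

voxel count = 18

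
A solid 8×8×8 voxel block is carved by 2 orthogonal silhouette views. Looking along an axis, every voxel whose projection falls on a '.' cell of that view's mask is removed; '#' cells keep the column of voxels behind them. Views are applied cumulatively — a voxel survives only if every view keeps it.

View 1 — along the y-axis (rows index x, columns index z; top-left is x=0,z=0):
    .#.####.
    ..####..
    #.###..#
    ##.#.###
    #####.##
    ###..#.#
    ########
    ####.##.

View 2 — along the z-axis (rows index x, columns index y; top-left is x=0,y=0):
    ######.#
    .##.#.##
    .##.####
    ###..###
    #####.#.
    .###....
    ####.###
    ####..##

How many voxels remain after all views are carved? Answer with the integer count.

remaining voxels: 270

full grid |V| = 512
V1 y: intersect with XZ mask (46 set) -- 368 left
V2 z: intersect with XY mask (46 set) -- 270 left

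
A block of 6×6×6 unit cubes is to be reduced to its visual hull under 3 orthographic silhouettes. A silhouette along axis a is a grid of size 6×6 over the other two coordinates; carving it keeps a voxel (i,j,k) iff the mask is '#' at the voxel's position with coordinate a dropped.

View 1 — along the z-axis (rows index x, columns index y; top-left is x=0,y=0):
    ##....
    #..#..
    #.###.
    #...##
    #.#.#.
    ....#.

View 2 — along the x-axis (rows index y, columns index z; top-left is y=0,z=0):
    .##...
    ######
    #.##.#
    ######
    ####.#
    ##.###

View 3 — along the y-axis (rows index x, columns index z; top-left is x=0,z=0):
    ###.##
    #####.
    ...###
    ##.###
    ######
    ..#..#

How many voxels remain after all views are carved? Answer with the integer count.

initial block: 6^3 = 216
  1. axis=2 (XY plane), |mask|=15  ⇒  voxels=90
  2. axis=0 (YZ plane), |mask|=28  ⇒  voxels=61
  3. axis=1 (XZ plane), |mask|=26  ⇒  voxels=44

voxel count = 44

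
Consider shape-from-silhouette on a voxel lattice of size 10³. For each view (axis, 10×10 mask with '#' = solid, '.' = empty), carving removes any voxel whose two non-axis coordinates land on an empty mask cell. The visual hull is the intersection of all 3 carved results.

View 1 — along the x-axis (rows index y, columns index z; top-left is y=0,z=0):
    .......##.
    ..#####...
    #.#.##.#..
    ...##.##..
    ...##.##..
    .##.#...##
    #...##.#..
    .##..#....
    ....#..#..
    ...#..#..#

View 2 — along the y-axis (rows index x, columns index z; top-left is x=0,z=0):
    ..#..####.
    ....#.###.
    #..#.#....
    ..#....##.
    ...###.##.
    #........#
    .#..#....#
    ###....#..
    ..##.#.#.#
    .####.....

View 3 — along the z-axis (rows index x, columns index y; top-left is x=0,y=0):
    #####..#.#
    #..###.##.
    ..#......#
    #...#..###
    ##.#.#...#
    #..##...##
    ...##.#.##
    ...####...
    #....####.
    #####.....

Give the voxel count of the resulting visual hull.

full grid |V| = 1000
  1. axis=0 (YZ plane), |mask|=37  ⇒  voxels=370
  2. axis=1 (XZ plane), |mask|=38  ⇒  voxels=150
  3. axis=2 (XY plane), |mask|=49  ⇒  voxels=75

|visual hull| = 75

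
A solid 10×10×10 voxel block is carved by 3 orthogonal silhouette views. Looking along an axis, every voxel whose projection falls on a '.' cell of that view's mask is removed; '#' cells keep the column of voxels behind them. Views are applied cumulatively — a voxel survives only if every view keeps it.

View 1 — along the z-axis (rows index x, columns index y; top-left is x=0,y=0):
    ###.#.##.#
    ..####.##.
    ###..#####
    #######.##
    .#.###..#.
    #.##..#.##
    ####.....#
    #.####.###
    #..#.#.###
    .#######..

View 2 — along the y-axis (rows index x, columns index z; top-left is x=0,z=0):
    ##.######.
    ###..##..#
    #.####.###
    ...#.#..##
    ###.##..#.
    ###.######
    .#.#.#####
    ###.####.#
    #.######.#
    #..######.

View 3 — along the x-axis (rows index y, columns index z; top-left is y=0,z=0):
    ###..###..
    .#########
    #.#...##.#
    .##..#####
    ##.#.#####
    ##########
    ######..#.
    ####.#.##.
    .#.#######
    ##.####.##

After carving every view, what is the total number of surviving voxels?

remaining voxels: 350

full grid |V| = 1000
  1. axis=2 (XY plane), |mask|=67  ⇒  voxels=670
  2. axis=1 (XZ plane), |mask|=71  ⇒  voxels=472
  3. axis=0 (YZ plane), |mask|=75  ⇒  voxels=350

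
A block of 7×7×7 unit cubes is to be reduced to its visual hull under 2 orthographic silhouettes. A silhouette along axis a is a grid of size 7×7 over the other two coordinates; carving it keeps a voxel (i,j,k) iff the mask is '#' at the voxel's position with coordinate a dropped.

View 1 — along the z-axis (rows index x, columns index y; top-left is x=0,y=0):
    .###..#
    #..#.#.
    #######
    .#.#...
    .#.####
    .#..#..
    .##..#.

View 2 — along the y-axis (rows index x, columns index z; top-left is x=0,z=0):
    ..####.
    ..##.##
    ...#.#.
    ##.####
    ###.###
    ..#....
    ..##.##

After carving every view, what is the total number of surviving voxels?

initial block: 7^3 = 343
  1. axis=2 (XY plane), |mask|=26  ⇒  voxels=182
  2. axis=1 (XZ plane), |mask|=27  ⇒  voxels=98

98 voxels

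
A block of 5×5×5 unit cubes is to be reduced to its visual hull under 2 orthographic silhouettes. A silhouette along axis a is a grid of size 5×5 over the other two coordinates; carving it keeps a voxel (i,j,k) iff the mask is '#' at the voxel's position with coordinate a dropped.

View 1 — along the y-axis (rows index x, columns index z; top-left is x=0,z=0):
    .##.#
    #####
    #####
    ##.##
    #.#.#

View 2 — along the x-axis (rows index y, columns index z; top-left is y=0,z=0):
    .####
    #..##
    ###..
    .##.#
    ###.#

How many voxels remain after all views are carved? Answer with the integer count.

start: 5×5×5 = 125 voxels
carve view 1 (along y, XZ-mask fill 20/25): 100 voxels remain
carve view 2 (along x, YZ-mask fill 17/25): 70 voxels remain

70 voxels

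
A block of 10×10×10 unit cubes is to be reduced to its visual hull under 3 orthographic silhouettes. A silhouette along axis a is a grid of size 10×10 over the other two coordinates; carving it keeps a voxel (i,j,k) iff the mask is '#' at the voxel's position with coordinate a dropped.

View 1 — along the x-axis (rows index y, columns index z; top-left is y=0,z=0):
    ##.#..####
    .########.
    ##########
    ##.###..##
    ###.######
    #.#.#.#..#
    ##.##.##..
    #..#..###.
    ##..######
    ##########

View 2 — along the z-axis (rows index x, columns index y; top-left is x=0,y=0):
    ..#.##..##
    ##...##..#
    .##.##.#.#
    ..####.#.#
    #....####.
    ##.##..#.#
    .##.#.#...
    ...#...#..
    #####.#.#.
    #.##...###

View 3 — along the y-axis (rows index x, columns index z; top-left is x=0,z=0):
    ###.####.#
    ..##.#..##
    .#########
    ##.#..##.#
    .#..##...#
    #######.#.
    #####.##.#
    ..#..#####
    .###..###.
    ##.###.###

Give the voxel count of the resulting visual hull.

|visual hull| = 274

initial block: 10^3 = 1000
after view 1 [x-axis, 75 of 100 cells solid] → remaining = 750
after view 2 [z-axis, 52 of 100 cells solid] → remaining = 395
after view 3 [y-axis, 68 of 100 cells solid] → remaining = 274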